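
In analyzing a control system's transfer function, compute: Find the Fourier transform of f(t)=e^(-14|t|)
Using the standard pair: F{e^(-a|t|)} = 2a/(a^2+omega^2)
With a = 14: F(omega) = 28/(196+omega^2)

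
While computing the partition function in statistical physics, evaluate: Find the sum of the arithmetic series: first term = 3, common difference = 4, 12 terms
Last term: a_n = 3 + (12 - 1)·4 = 47
Sum = n(a_1 + a_n)/2 = 12(3 + 47)/2 = 300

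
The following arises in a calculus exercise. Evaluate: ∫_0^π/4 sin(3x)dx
Antiderivative: -cos(3x)/3
Evaluate at bounds: [-cos(3·π/4)/3] - [-cos(3·0)/3]
= (-(-√2/2) + (1))/3 = 1/3 + √2/6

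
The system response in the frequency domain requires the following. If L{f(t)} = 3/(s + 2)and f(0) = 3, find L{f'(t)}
L{f'(t)}=s·F(s) - f(0)=3s/(s+2)-3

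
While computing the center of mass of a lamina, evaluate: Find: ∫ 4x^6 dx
Using power rule: ∫ 4x^6 dx=4/7 x^7+C=(4/7)x^7+C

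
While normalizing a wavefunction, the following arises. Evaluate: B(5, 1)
B(x,y) = Γ(x)Γ(y)/Γ(x+y) = (x-1)!(y-1)!/(x+y-1)!
B(5,1) = 4!·0!/5! = 1/5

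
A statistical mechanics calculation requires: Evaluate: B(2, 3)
B(x,y) = Γ(x)Γ(y)/Γ(x + y) = (x-1)!(y-1)!/(x + y-1)!
B(2,3) = 1!·2!/4! = 1/12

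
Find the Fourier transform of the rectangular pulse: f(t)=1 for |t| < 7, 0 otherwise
F(omega) = integral from -7 to 7 of e^(-j * omega * t) dt
= 2 * sin(7 * omega)/omega = 14 * sinc(7 * omega/pi)

Answer: 2 * sin(7 * omega)/omega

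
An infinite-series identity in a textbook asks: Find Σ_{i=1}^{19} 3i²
= 3·n(n+1)(2n+1)/6 = 3·19·20·39/6 = 7410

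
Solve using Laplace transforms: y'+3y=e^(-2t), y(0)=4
Take L: sY - 4+3Y=1/(s+2)
Y(s+3)=1/(s+2)+4
Y=1/((s+2)(s+3))+4/(s+3)
Partial fractions: 1/((s+2)(s+3))=1/(s+2)-1/(s+3)
So Y=1/(s+2)+3/(s+3)
Inverse Laplace transform (L^(-1){1/(s+2)}=e^(-2t), L^(-1){1/(s+3)}=e^(-3t)):

Answer: y(t)=1·e^(-2t)+3·e^(-3t)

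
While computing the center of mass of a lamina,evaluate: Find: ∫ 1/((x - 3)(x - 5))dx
Partial fractions: 1/((x-3)(x-5)) = A/(x-3)+B/(x-5)
A = -1/2, B = 1/2
∫ [-1/2· 1/(x-3)+1/2· 1/(x-5)] dx
= (1/2)[ln|x-5| - ln|x-3|]+C

Answer: (1/2)·ln|(x-5)/(x-3)|+C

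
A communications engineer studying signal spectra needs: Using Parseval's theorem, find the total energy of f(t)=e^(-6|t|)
Parseval's theorem: E=integral |f(t)|^2 dt=(1/2pi) integral |F(omega)|^2 domega
E=integral_{-inf}^{inf} e^(-12|t|) dt=2*integral_0^inf e^(-12t) dt=2/(2*6)=1/6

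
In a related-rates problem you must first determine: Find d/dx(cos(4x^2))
Chain rule: d/dx[cos(u)]=-sin(u)·u' where u=4x^2
u'=8x

Answer: -8x·sin(4x^2)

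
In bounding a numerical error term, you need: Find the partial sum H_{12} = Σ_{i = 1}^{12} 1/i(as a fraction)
H_12 = 1 + 1/2 + 1/3 + ... + 1/12
= 86021/27720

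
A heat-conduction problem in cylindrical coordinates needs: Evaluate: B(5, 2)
B(x,y) = Γ(x)Γ(y)/Γ(x + y) = (x-1)!(y-1)!/(x + y-1)!
B(5,2) = 4!·1!/6! = 1/30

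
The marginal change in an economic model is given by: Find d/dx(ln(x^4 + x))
Chain rule: d/dx[ln(u)] = u'/u where u = x^4+x
u' = 4x^3+1

Answer: (4x^3+1)/(x^4+x)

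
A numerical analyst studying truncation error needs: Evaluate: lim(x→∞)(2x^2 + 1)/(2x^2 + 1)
Divide numerator and denominator by x^2:
lim (2+1/x^2)/(2+1/x^2)=1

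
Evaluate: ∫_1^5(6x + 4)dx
Step 1: Find antiderivative F(x)=3x^2 + 4x
Step 2: F(5) - F(1)=95 - (7)=88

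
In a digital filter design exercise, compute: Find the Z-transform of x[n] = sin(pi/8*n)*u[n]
Z{sin(w0*n)*u[n]}=z*sin(w0)/(z^2 - 2z*cos(w0) + 1)
With w0=pi/8: X(z)=z*sin(pi/8)/(z^2 - 2z*cos(pi/8) + 1)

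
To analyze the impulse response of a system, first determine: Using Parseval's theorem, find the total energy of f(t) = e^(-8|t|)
Parseval's theorem: E=integral |f(t)|^2 dt=(1/2pi) integral |F(omega)|^2 domega
E=integral_{-inf}^{inf} e^(-16|t|) dt=2 * integral_0^inf e^(-16t) dt=2/(2 * 8)=1/8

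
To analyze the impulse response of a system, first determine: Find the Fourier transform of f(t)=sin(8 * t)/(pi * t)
sin(W*t)/(pi*t) = (W/pi)*sinc(W*t/pi) is the impulse response of the ideal low-pass filter with cutoff W (here W = 8).
Its Fourier transform is a rectangular function:
F(omega) = 1 for |omega| < 8, 0 otherwise

Answer: rect(omega/16) [i.e., 1 for |omega| < 8, 0 otherwise]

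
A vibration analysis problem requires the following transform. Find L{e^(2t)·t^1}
First shifting: L{e^(at)f(t)} = F(s-a)
L{t^1} = 1/s^2
Shift s → s-2: 1/(s-2)^2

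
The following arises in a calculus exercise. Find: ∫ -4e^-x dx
Since d/dx[e^-x] = - e^-x, we get 4e^-x+C

Answer: 4e^-x+C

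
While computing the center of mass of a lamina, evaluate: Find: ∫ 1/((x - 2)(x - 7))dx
Partial fractions: 1/((x-2)(x-7))=A/(x-2) + B/(x-7)
A=-1/5, B=1/5
∫ [-1/5· 1/(x-2) + 1/5· 1/(x-7)] dx
=(1/5)[ln|x-7| - ln|x-2|] + C

Answer: (1/5)·ln|(x-7)/(x-2)| + C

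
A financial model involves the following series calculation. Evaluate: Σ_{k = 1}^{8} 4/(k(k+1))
Partial fractions: 4/(k(k + 1)) = 4/k - 4/(k + 1)
Telescoping sum: 4(1 - 1/9) = 4·8/9

Answer: 32/9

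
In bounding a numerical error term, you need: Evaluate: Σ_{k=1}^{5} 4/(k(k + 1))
Partial fractions: 4/(k(k+1))=4/k - 4/(k+1)
Telescoping sum: 4(1-1/6)=4·5/6

Answer: 10/3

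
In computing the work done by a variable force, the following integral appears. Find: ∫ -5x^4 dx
Using power rule: ∫ -5x^4 dx = -5/5 x^5 + C = -x^5 + C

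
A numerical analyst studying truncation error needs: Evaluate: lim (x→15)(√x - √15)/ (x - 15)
Multiply by conjugate (√x + √15)/(√x + √15):
= (x - 15)/((x - 15)(√x + √15)) = 1/(√x + √15)
As x → 15: 1/(2√15)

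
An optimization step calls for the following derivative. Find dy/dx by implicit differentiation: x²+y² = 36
Differentiate both sides: 2x+2y·(dy/dx) = 0
Solve: dy/dx = -2x/(2y) = -x/y

Answer: dy/dx = -x/y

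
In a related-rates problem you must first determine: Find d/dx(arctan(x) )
d/dx[arctan(u)] = u'/(1 + u²), u = x, u' = 1

Answer: 1/(1 + x²)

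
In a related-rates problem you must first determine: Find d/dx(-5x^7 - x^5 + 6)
Power rule: d/dx(ax^n) = n·a·x^(n-1)
Term by term: -35·x^6 - 5·x^4

Answer: -35x^6 - 5x^4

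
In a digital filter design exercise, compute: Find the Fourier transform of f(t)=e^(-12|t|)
Using the standard pair: F{e^(-a|t|)}=2a/(a^2+omega^2)
With a=12: F(omega)=24/(144+omega^2)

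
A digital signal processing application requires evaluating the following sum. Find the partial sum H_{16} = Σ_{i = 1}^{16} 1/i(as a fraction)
H_16 = 1 + 1/2 + 1/3 + ... + 1/16
= 2436559/720720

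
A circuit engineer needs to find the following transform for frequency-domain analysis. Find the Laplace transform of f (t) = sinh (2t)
L{sinh(at)}=a/(s²-a²)
L{sinh(2t)}=2/(s²-4)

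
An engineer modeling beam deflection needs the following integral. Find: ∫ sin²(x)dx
Using identity sin²(u)=(1 - cos(2u))/2:
∫ (1 - cos(2x))/2 dx=x/2 - sin(2x)/4 + C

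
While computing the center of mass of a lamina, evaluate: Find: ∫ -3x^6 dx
Using power rule: ∫ -3x^6 dx=-3/7 x^7 + C=(-3/7)x^7 + C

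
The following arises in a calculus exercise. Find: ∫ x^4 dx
Using power rule: ∫ x^4 dx=1/5 x^5 + C=(1/5)x^5 + C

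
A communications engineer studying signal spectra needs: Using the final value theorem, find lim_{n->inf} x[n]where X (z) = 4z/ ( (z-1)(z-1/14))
Final value theorem: lim x[n]=lim_{z->1} (z-1) * X(z)
(z-1) * X(z)=4z/(z-1/14)
As z->1: 4/(1-1/14)=4/(13/14)=56/13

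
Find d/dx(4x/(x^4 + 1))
Quotient rule: (f/g)'=(f'g - fg')/g²
f=4x, f'=4
g=x^4+1, g'=4x^3

Answer: (4·(x^4+1)-16x^4)/(x^4+1)²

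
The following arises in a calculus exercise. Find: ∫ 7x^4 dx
Using power rule: ∫ 7x^4 dx = 7/5 x^5+C = (7/5)x^5+C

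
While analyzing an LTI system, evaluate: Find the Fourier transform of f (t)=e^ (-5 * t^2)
The Fourier transform of a Gaussian e^(-a * t^2) is sqrt(pi/a) * e^(-omega^2/(4a)).
With a=5: F(omega)=sqrt(pi/5) * e^(-omega^2/20)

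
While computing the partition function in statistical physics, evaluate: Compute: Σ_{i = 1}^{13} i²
Using formula: Σ i^2 = n(n + 1)(2n + 1)/6 = 13·14·27/6 = 819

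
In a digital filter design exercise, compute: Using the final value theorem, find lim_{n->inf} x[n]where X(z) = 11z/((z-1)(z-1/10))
Final value theorem: lim x[n]=lim_{z->1} (z-1) * X(z)
(z-1) * X(z)=11z/(z-1/10)
As z->1: 11/(1 - 1/10)=11/(9/10)=110/9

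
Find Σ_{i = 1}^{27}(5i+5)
=5·Σ i+5·27=5·378+135=2025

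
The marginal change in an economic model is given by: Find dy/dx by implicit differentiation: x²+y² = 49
Differentiate both sides: 2x + 2y·(dy/dx) = 0
Solve: dy/dx = -2x/(2y) = -x/y

Answer: dy/dx = -x/y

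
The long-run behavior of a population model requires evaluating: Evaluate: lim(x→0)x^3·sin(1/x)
Squeeze theorem: -|x^3| ≤ x^3·sin(1/x) ≤ |x^3|
Since x^3 → 0 as x → 0, by squeeze theorem the limit is 0

Answer: 0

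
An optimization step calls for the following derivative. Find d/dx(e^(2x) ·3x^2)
Product rule: (fg)'=f'g+fg'
f=e^(2x), f'=2·e^(2x)
g=3x^2, g'=6x

Answer: 6·e^(2x)·x^2+6·e^(2x)·x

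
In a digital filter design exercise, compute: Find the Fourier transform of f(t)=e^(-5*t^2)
The Fourier transform of a Gaussian e^(-a * t^2) is sqrt(pi/a) * e^(-omega^2/(4a)).
With a=5: F(omega)=sqrt(pi/5) * e^(-omega^2/20)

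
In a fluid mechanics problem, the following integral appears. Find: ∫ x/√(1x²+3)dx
Let u=x² + 3, du=2x dx
∫ (1/2)·u^(-1/2) du=√u + C

Answer: √(x² + 3) + C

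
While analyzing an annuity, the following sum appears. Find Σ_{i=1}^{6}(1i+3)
= 1·Σ i + 3·6 = 1·21 + 18 = 39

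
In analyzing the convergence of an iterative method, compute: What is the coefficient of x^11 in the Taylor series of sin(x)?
sin(x)=Σ (-1)^k x^(2k + 1)/(2k + 1)!
For x^11: (-1)^5/11!=-1/39916800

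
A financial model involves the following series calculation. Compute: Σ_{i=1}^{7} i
Using formula: Σ i^1 = n(n + 1)/2 = 7·8/2 = 28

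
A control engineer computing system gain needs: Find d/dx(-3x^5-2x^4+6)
Power rule: d/dx(ax^n)=n·a·x^(n-1)
Term by term: -15·x^4-8·x^3

Answer: -15x^4-8x^3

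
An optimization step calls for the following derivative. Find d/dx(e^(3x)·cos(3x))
Product rule: (fg)'=f'g+fg'
f=e^(3x), f'=3·e^(3x)
g=cos(3x), g'=-3·sin(3x)

Answer: 3·e^(3x)·cos(3x)-3·e^(3x)·sin(3x)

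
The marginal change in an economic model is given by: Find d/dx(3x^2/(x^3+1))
Quotient rule: (f/g)'=(f'g - fg')/g²
f=3x^2, f'=6x
g=x^3+1, g'=3x^2

Answer: (6x·(x^3+1)-9x^4)/(x^3+1)²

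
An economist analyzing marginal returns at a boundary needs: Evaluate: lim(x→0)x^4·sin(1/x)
Squeeze theorem: -|x^4| ≤ x^4·sin(1/x) ≤ |x^4|
Since x^4 → 0 as x → 0, by squeeze theorem the limit is 0

Answer: 0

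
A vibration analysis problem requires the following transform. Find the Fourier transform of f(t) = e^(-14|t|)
Using the standard pair: F{e^(-a|t|)}=2a/(a^2 + omega^2)
With a=14: F(omega)=28/(196 + omega^2)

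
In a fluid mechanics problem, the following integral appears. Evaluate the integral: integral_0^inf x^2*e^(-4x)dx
This is a Gamma integral. Substitute u=4x (du=4 dx):
integral_0^inf x^2 * e^(-4x) dx=(1/4^3) integral_0^inf u^2 * e^(-u) du
=Gamma(3)/4^3=2!/4^3=2/64

Answer: 1/32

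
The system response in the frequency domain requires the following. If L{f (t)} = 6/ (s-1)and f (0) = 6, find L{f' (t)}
L{f'(t)}=s·F(s) - f(0)=6s/(s-1) - 6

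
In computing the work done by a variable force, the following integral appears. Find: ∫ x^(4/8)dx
Power rule: ∫ x^(1/2) dx=x^(3/2)/(3/2) + C

Answer: (2/3)·x^(3/2) + C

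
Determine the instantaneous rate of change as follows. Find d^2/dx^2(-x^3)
Apply power rule 2 times:
d^1: -3x^2
d^2: -6x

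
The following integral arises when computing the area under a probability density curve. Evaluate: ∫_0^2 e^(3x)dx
Antiderivative: (1/3)e^(3x)
Evaluate: (1/3)(e^6-1)

Answer: (e^6-1)/3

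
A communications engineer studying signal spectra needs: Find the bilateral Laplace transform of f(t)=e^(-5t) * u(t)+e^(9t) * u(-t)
For e^(-5t)*u(t): L=1/(s+5), Re(s) > -5
For e^(9t)*u(-t): L=-1/(s-9), Re(s) < 9
Combined: F(s)=1/(s+5)-1/(s-9), -5 < Re(s) < 9

Answer: 1/(s+5)-1/(s-9), ROC: -5 < Re(s) < 9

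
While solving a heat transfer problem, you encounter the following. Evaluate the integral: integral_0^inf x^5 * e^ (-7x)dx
This is a Gamma integral. Substitute u = 7x (du = 7 dx):
integral_0^inf x^5 * e^(-7x) dx = (1/7^6) integral_0^inf u^5 * e^(-u) du
= Gamma(6)/7^6 = 5!/7^6 = 120/117649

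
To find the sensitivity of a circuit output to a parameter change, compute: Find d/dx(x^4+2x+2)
Power rule: d/dx(ax^n) = n·a·x^(n-1)
Term by term: 4·x^3 + 2

Answer: 4x^3 + 2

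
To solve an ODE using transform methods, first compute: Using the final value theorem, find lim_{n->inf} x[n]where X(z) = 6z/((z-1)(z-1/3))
Final value theorem: lim x[n] = lim_{z->1} (z-1) * X(z)
(z-1) * X(z) = 6z/(z-1/3)
As z->1: 6/(1 - 1/3) = 6/(2/3) = 9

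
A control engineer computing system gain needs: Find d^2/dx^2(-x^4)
Apply power rule 2 times:
d^1: -4x^3
d^2: -12x^2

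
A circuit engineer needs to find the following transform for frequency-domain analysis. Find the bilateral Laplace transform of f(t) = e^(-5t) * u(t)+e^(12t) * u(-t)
For e^(-5t) * u(t): L = 1/(s + 5), Re(s) > -5
For e^(12t) * u(-t): L = -1/(s-12), Re(s) < 12
Combined: F(s) = 1/(s + 5) - 1/(s-12), -5 < Re(s) < 12

Answer: 1/(s + 5) - 1/(s-12), ROC: -5 < Re(s) < 12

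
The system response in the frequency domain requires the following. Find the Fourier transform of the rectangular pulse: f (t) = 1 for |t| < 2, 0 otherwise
F(omega)=integral from -2 to 2 of e^(-j * omega * t) dt
=2 * sin(2 * omega)/omega=4 * sinc(2 * omega/pi)

Answer: 2 * sin(2 * omega)/omega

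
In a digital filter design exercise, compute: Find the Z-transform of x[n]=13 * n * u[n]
Z{n*u[n]}=z/(z-1)^2
By linearity: Z{13*n*u[n]}=13z/(z-1)^2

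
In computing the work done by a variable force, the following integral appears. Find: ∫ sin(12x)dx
Using substitution u=12x: ∫ sin(u) du/12=-cos(u)/12+C

Answer: (-1/12)cos(12x)+C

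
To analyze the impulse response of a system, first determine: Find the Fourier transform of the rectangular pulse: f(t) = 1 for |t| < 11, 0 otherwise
F(omega) = integral from -11 to 11 of e^(-j * omega * t) dt
= 2 * sin(11 * omega)/omega = 22 * sinc(11 * omega/pi)

Answer: 2 * sin(11 * omega)/omega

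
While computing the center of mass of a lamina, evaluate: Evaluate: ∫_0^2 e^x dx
Antiderivative: e^x
Evaluate: (e^2 - 1)

Answer: e^2 - 1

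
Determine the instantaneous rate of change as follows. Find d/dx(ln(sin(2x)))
Chain rule: d/dx[ln(u)] = u'/u where u = sin(2x)
u' = 2cos(2x)

Answer: (2cos(2x))/(sin(2x))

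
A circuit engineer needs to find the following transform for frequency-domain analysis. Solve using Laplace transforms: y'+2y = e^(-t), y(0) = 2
Take L: sY - 2+2Y = 1/(s+1)
Y(s+2) = 1/(s+1)+2
Y = 1/((s+1)(s+2))+2/(s+2)
Partial fractions: 1/((s+1)(s+2)) = 1/(s+1)-1/(s+2)
So Y = 1/(s+1)+1/(s+2)
Inverse Laplace transform (L^(-1){1/(s+1)} = e^(-t), L^(-1){1/(s+2)} = e^(-2t)):

Answer: y(t) = 1·e^(-t)+e^(-2t)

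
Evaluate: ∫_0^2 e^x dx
Antiderivative: e^x
Evaluate: (e^2-1)

Answer: e^2-1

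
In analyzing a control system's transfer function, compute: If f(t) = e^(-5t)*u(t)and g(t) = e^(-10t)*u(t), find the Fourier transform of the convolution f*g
By the convolution theorem: F{f * g} = F(omega) * G(omega)
F(omega) = 1/(5+j * omega), G(omega) = 1/(10+j * omega)
F{f * g} = 1/((5+j * omega)(10+j * omega))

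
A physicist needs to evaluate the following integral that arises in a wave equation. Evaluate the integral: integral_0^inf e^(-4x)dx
integral_0^inf e^(-4x) dx=[-1/4*e^(-4x)]_0^inf
=0 - (-1/4)=1/4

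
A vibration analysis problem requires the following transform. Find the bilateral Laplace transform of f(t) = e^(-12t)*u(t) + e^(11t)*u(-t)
For e^(-12t)*u(t): L = 1/(s+12), Re(s) > -12
For e^(11t)*u(-t): L = -1/(s-11), Re(s) < 11
Combined: F(s) = 1/(s+12)-1/(s-11), -12 < Re(s) < 11

Answer: 1/(s+12)-1/(s-11), ROC: -12 < Re(s) < 11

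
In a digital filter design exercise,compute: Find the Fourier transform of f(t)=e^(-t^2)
The Fourier transform of a Gaussian e^(-t^2) is sqrt(pi) * e^(-omega^2/4).
With a=1: F(omega)=sqrt(pi) * e^(-omega^2/4)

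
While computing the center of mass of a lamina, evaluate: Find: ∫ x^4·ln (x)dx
By parts: u = ln(x), dv = x^4 dx
du = 1/x dx, v = x^5/5
= x^5·ln(x)/5 - ∫ x^4/5 dx
= x^5·ln(x)/5 - x^5/25+C

Answer: x^5(ln(x)/5-1/25)+C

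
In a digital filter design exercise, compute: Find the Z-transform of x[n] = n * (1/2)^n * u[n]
Using the property Z{n*a^n*u[n]}=az/(z-a)^2
With a=1/2: X(z)=(1/2)z/(z - 1/2)^2, |z| > 1/2

Answer: (1/2)z/(z - 1/2)^2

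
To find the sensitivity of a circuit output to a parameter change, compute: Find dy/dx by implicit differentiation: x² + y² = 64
Differentiate both sides: 2x+2y·(dy/dx)=0
Solve: dy/dx=-2x/(2y)=-x/y

Answer: dy/dx=-x/y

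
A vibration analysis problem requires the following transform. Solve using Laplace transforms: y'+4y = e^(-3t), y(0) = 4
Take L: sY - 4+4Y = 1/(s+3)
Y(s+4) = 1/(s+3)+4
Y = 1/((s+3)(s+4))+4/(s+4)
Partial fractions: 1/((s+3)(s+4)) = 1/(s+3)-1/(s+4)
So Y = 1/(s+3)+3/(s+4)
Inverse Laplace transform (L^(-1){1/(s+3)} = e^(-3t), L^(-1){1/(s+4)} = e^(-4t)):

Answer: y(t) = 1·e^(-3t)+3·e^(-4t)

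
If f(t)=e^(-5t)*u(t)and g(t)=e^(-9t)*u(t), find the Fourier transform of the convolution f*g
By the convolution theorem: F{f*g}=F(omega)*G(omega)
F(omega)=1/(5 + j*omega), G(omega)=1/(9 + j*omega)
F{f*g}=1/((5 + j*omega)(9 + j*omega))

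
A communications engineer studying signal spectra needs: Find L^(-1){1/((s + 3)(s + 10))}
Partial fractions: 1/((s+3)(s+10))=A/(s+3)+B/(s+10)
Cover-up: A=1/(s+10)|_{s=-3}=1/7; B=1/(s+3)|_{s=-10}=-1/7
L^(-1)=(1/7)e^(-3t) - (1/7)e^(-10t)

Answer: (1/7)(e^(-3t) - e^(-10t))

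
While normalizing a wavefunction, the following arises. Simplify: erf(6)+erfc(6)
By definition erfc(x) = 1 - erf(x)
erf(6)+erfc(6) = erf(6)+1 - erf(6) = 1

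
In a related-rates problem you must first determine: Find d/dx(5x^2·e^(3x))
Product rule: (fg)' = f'g + fg'
f = 5x^2, f' = 10x
g = e^(3x), g' = 3·e^(3x)

Answer: 10x·e^(3x) + 15x^2·e^(3x)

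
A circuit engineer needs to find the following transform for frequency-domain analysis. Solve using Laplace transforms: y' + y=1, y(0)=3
Take L of both sides: sY(s) - 3 + Y(s) = 1/s
Y(s)(s + 1) = 1/s + 3
Y(s) = 1/(s(s + 1)) + 3/(s + 1)
Partial fractions: 1/(s(s + 1)) = 1/s - 1/(s + 1)
So Y(s) = 1/s + 2/(s + 1)
Inverse transform (L^(-1){1/s} = 1, L^(-1){1/(s + 1)} = e^(-t)):

Answer: y(t) = 1 + 2·e^(-t)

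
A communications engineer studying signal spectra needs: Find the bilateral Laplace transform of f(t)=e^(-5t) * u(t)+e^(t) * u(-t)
For e^(-5t)*u(t): L = 1/(s + 5), Re(s) > -5
For e^(t)*u(-t): L = -1/(s-1), Re(s) < 1
Combined: F(s) = 1/(s + 5) - 1/(s-1), -5 < Re(s) < 1

Answer: 1/(s + 5) - 1/(s-1), ROC: -5 < Re(s) < 1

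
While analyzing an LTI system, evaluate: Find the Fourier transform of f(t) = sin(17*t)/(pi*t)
sin(W*t)/(pi*t)=(W/pi)*sinc(W*t/pi) is the impulse response of the ideal low-pass filter with cutoff W (here W=17).
Its Fourier transform is a rectangular function:
F(omega)=1 for |omega| < 17, 0 otherwise

Answer: rect(omega/34) [i.e., 1 for |omega| < 17, 0 otherwise]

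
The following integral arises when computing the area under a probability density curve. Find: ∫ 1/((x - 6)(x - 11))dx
Partial fractions: 1/((x-6)(x-11))=A/(x-6) + B/(x-11)
A=-1/5, B=1/5
∫ [-1/5· 1/(x-6) + 1/5· 1/(x-11)] dx
=(1/5)[ln|x-11| - ln|x-6|] + C

Answer: (1/5)·ln|(x-11)/(x-6)| + C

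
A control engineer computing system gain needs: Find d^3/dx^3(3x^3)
Apply power rule 3 times:
d^1: 9x^2
d^2: 18x
d^3: 18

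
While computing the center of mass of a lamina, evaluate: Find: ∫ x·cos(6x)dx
By parts: u=x, dv=cos(6x) dx
du=dx, v=sin(6x)/6
=x·sin(6x)/6+cos(6x)/6²+C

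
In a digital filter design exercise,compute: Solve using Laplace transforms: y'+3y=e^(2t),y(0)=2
Take L: sY - 2 + 3Y = 1/(s-2)
Y(s + 3) = 1/(s-2) + 2
Y = 1/((s-2)(s + 3)) + 2/(s + 3)
Partial fractions: 1/((s-2)(s + 3)) = (1/5)/(s-2) - (1/5)/(s + 3)
So Y = (1/5)/(s-2) + (9/5)/(s + 3)
Inverse Laplace transform (L^(-1){1/(s-2)} = e^(2t), L^(-1){1/(s + 3)} = e^(-3t)):

Answer: y(t) = (1/5)·e^(2t) + (9/5)·e^(-3t)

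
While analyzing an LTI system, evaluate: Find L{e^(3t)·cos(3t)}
First shifting: L{e^(at)f(t)} = F(s-a)
L{cos(3t)} = s/(s²+9)
Shift: (s-3)/((s-3)²+9)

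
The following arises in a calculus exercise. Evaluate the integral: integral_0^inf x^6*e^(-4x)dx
This is a Gamma integral. Substitute u = 4x (du = 4 dx):
integral_0^inf x^6*e^(-4x) dx = (1/4^7) integral_0^inf u^6*e^(-u) du
= Gamma(7)/4^7 = 6!/4^7 = 720/16384

Answer: 45/1024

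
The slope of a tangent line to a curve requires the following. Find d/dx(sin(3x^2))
Chain rule: d/dx[sin(u)] = cos(u)·u' where u = 3x^2
u' = 6x

Answer: 6x·cos(3x^2)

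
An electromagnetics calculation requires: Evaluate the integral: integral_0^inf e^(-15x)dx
integral_0^inf e^(-15x) dx = [-1/15*e^(-15x)]_0^inf
= 0 - (-1/15) = 1/15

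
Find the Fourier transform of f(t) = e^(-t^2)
The Fourier transform of a Gaussian e^(-t^2) is sqrt(pi) * e^(-omega^2/4).
With a = 1: F(omega) = sqrt(pi) * e^(-omega^2/4)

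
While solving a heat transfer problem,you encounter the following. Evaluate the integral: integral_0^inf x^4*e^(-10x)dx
This is a Gamma integral. Substitute u=10x (du=10 dx):
integral_0^inf x^4 * e^(-10x) dx=(1/10^5) integral_0^inf u^4 * e^(-u) du
=Gamma(5)/10^5=4!/10^5=24/100000

Answer: 3/12500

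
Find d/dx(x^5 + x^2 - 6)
Power rule: d/dx(ax^n) = n·a·x^(n-1)
Term by term: 5·x^4+2·x

Answer: 5x^4+2x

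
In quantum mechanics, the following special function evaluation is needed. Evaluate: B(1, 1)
B(x,y)=Γ(x)Γ(y)/Γ(x + y)=(x-1)!(y-1)!/(x + y-1)!
B(1,1)=0!·0!/1!=1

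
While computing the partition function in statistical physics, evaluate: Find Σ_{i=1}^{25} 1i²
= 1·n(n+1)(2n+1)/6 = 1·25·26·51/6 = 5525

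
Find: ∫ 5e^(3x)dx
Since d/dx[e^(3x)] = 3e^(3x), we get 5/3 e^(3x)+C

Answer: (5/3)e^(3x)+C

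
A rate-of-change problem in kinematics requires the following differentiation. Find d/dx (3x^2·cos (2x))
Product rule: (fg)'=f'g+fg'
f=3x^2, f'=6x
g=cos(2x), g'=-2·sin(2x)

Answer: 6x·cos(2x)-6x^2·sin(2x)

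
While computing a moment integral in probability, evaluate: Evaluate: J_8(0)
J_n(0)=0 for all n > 0 (Bessel function of first kind)
J_8(0)=0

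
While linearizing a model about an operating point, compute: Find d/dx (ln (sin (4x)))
Chain rule: d/dx[ln(u)] = u'/u where u = sin(4x)
u' = 4cos(4x)

Answer: (4cos(4x))/(sin(4x))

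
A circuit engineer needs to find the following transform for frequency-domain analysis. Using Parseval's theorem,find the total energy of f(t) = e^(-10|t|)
Parseval's theorem: E = integral |f(t)|^2 dt = (1/2pi) integral |F(omega)|^2 domega
E = integral_{-inf}^{inf} e^(-20|t|) dt = 2*integral_0^inf e^(-20t) dt = 2/(2*10) = 1/10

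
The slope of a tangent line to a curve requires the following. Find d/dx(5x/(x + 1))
Quotient rule: (f/g)' = (f'g - fg')/g²
f = 5x, f' = 5
g = x + 1, g' = 1

Answer: (5·(x + 1) - 5x)/(x + 1)²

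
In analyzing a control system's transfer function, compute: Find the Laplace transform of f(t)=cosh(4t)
L{cosh(at)} = s/(s²-a²)
L{cosh(4t)} = s/(s²-16)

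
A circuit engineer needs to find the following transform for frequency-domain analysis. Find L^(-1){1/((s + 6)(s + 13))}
Partial fractions: 1/((s + 6)(s + 13))=A/(s + 6) + B/(s + 13)
Cover-up: A=1/(s + 13)|_{s=-6}=1/7; B=1/(s + 6)|_{s=-13}=-1/7
L^(-1)=(1/7)e^(-6t) - (1/7)e^(-13t)

Answer: (1/7)(e^(-6t) - e^(-13t))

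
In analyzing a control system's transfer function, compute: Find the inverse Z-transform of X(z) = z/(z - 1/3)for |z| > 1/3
Standard pair: z/(z-a) <-> a^n * u[n] for causal signals
With a = 1/3: x[n] = (1/3)^n * u[n]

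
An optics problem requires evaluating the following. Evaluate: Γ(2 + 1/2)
Γ(n+1/2) = (2n)!√π/(4^n·n!)
= 24√π/(16·2) = (3/4)·√π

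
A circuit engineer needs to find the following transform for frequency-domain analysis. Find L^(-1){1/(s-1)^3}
L^(-1){1/(s-a)^n}=t^(n-1)·e^(at)/(n-1)!
Here a=1, n=3: t^2·e^(t)/2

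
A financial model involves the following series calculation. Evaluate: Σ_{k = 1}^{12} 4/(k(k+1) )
Partial fractions: 4/(k(k + 1))=4/k - 4/(k + 1)
Telescoping sum: 4(1 - 1/13)=4·12/13

Answer: 48/13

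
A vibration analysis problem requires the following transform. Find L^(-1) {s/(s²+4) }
L^(-1){s/(s²+w²)} = cos(wt)
Here w = 2

Answer: cos(2t)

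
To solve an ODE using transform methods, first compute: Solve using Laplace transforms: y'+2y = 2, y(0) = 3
Take L of both sides: sY(s) - 3 + 2Y(s) = 2/s
Y(s)(s + 2) = 2/s + 3
Y(s) = 2/(s(s + 2)) + 3/(s + 2)
Partial fractions: 2/(s(s + 2)) = 1/s - 1/(s + 2)
So Y(s) = 1/s + 2/(s + 2)
Inverse transform (L^(-1){1/s} = 1, L^(-1){1/(s + 2)} = e^(-2t)):

Answer: y(t) = 1 + 2·e^(-2t)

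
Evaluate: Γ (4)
Γ(n)=(n-1)! for positive integers
Γ(4)=3!=6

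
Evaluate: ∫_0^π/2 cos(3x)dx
Antiderivative: sin(3x)/3
Evaluate at bounds: [sin(3·π/2)/3] - [sin(3·0)/3]
=((-1) - (0))/3=-1/3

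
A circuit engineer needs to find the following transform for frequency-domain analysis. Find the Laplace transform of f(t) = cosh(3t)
L{cosh(at)}=s/(s²-a²)
L{cosh(3t)}=s/(s²-9)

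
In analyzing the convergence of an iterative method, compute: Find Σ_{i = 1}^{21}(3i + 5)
=3·Σ i+5·21=3·231+105=798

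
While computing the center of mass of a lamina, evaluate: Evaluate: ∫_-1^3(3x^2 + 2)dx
Step 1: Find antiderivative F(x)=x^3+2x
Step 2: F(3) - F(-1)=33 - (-3)=36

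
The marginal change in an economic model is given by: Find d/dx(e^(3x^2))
Chain rule: d/dx[e^u]=e^u · u' where u=3x^2
u'=6x

Answer: 6x·e^(3x^2)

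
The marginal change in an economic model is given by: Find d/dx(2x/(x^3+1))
Quotient rule: (f/g)' = (f'g - fg')/g²
f = 2x, f' = 2
g = x^3+1, g' = 3x^2

Answer: (2·(x^3+1)-6x^3)/(x^3+1)²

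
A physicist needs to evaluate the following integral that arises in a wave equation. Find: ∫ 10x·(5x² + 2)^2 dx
Let u=5x² + 2, du=10x dx
∫ u^2 du=u^3/3 + C

Answer: (5x² + 2)^3/3 + C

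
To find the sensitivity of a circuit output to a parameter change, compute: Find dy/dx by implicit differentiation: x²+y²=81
Differentiate both sides: 2x + 2y·(dy/dx)=0
Solve: dy/dx=-2x/(2y)=-x/y

Answer: dy/dx=-x/y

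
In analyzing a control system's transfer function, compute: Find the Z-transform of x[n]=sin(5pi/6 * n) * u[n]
Z{sin(w0 * n) * u[n]}=z * sin(w0)/(z^2 - 2z * cos(w0) + 1)
With w0=5pi/6: X(z)=z * sin(5pi/6)/(z^2 - 2z * cos(5pi/6) + 1)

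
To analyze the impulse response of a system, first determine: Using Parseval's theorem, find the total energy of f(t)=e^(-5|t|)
Parseval's theorem: E = integral |f(t)|^2 dt = (1/2pi) integral |F(omega)|^2 domega
E = integral_{-inf}^{inf} e^(-10|t|) dt = 2 * integral_0^inf e^(-10t) dt = 2/(2 * 5) = 1/5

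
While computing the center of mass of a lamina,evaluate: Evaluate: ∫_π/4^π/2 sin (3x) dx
Antiderivative: -cos(3x)/3
Evaluate at bounds: [-cos(3·π/2)/3] - [-cos(3·π/4)/3]
= (-(0) + (-√2/2))/3 = -√2/6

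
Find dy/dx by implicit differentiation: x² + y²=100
Differentiate both sides: 2x+2y·(dy/dx)=0
Solve: dy/dx=-2x/(2y)=-x/y

Answer: dy/dx=-x/y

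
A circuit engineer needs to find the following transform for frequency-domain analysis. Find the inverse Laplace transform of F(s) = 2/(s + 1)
L^(-1){2/(s-a)}=c·e^(at)
Here a=-1, c=2

Answer: 2e^(-t)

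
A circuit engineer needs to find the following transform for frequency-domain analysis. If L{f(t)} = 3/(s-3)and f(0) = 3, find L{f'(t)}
L{f'(t)} = s·F(s) - f(0) = 3s/(s-3)-3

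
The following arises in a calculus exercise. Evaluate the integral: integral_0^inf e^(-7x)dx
integral_0^inf e^(-7x) dx=[-1/7 * e^(-7x)]_0^inf
=0 - (-1/7)=1/7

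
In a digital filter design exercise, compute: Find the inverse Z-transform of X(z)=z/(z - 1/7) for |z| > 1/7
Standard pair: z/(z-a) <-> a^n * u[n] for causal signals
With a=1/7: x[n]=(1/7)^n * u[n]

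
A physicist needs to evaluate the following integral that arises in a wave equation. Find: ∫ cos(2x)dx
Using substitution u = 2x: ∫ cos(u) du/2 = sin(u)/2+C

Answer: (1/2)sin(2x)+C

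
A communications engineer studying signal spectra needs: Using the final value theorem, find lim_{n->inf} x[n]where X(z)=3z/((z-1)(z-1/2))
Final value theorem: lim x[n] = lim_{z->1} (z-1) * X(z)
(z-1) * X(z) = 3z/(z-1/2)
As z->1: 3/(1 - 1/2) = 3/(1/2) = 6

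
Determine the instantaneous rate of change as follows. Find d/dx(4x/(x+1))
Quotient rule: (f/g)'=(f'g - fg')/g²
f=4x, f'=4
g=x+1, g'=1

Answer: (4·(x+1)-4x)/(x+1)²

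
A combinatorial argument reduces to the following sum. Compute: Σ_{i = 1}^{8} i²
Using formula: Σ i^2=n(n+1)(2n+1)/6=8·9·17/6=204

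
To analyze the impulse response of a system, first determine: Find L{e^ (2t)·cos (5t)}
First shifting: L{e^(at)f(t)}=F(s-a)
L{cos(5t)}=s/(s²+25)
Shift: (s-2)/((s-2)²+25)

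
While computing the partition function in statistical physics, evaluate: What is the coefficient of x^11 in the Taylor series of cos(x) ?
cos(x) has only even powers. Coefficient of x^11 = 0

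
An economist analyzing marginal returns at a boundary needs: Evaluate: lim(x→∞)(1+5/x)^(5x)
Rewrite as [(1+5/x)^x]^5.
lim(1+5/x)^x = e^5, so limit = (e^5)^5 = e^25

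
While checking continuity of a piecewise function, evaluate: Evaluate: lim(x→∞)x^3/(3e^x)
Apply L'Hôpital 3 times (∞/∞ each time):
Eventually get 3!/(3e^x) → 0

Answer: 0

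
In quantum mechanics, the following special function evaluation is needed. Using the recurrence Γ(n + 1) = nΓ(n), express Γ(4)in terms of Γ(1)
Γ(4)=3Γ(3)=3·2Γ(2)=...=3!·Γ(1)=6·Γ(1)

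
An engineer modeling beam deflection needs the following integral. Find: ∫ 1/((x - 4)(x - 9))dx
Partial fractions: 1/((x-4)(x-9)) = A/(x-4) + B/(x-9)
A = -1/5, B = 1/5
∫ [-1/5· 1/(x-4) + 1/5· 1/(x-9)] dx
= (1/5)[ln|x-9| - ln|x-4|] + C

Answer: (1/5)·ln|(x-9)/(x-4)| + C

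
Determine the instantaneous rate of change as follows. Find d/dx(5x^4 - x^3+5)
Power rule: d/dx(ax^n)=n·a·x^(n-1)
Term by term: 20·x^3-3·x^2

Answer: 20x^3-3x^2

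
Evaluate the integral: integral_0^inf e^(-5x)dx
integral_0^inf e^(-5x) dx=[-1/5*e^(-5x)]_0^inf
=0 - (-1/5)=1/5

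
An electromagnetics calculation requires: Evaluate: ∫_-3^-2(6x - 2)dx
Step 1: Find antiderivative F(x) = 3x^2-2x
Step 2: F(-2) - F(-3) = 16 - (33) = -17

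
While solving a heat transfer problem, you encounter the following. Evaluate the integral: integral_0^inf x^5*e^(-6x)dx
This is a Gamma integral. Substitute u=6x (du=6 dx):
integral_0^inf x^5*e^(-6x) dx=(1/6^6) integral_0^inf u^5*e^(-u) du
=Gamma(6)/6^6=5!/6^6=120/46656

Answer: 5/1944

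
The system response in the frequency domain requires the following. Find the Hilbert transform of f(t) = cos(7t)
The Hilbert transform shifts each frequency component by -pi/2.
H{cos(wt)}=sin(wt)
With w=7: H{cos(7t)}=sin(7t)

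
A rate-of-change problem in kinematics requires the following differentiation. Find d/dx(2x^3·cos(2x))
Product rule: (fg)'=f'g + fg'
f=2x^3, f'=6x^2
g=cos(2x), g'=-2·sin(2x)

Answer: 6x^2·cos(2x) - 4x^3·sin(2x)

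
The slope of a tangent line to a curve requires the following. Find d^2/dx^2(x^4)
Apply power rule 2 times:
d^1: 4x^3
d^2: 12x^2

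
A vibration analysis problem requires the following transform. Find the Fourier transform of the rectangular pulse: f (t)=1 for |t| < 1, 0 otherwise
F(omega) = integral from -1 to 1 of e^(-j * omega * t) dt
= 2 * sin(1 * omega)/omega = 2 * sinc(1 * omega/pi)

Answer: 2 * sin(1 * omega)/omega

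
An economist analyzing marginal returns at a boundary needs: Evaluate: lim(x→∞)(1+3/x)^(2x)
Rewrite as [(1+3/x)^x]^2.
lim(1+3/x)^x = e^3, so limit = (e^3)^2 = e^6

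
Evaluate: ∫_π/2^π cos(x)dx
Antiderivative: sin(x)
Evaluate at bounds: [sin(1·π)/1] - [sin(1·π/2)/1]
=((0) - (1))/1=-1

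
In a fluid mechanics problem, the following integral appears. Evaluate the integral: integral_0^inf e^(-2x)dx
integral_0^inf e^(-2x) dx = [-1/2 * e^(-2x)]_0^inf
= 0 - (-1/2) = 1/2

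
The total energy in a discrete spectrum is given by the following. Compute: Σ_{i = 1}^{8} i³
Using formula: Σ i^3 = [n(n + 1)/2]² = [8·9/2]² = 1296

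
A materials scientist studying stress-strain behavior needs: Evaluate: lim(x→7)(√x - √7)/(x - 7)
Multiply by conjugate (√x+√7)/(√x+√7):
= (x - 7)/((x - 7)(√x+√7)) = 1/(√x+√7)
As x → 7: 1/(2√7)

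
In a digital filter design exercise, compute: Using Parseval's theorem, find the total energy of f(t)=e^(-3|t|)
Parseval's theorem: E=integral |f(t)|^2 dt=(1/2pi) integral |F(omega)|^2 domega
E=integral_{-inf}^{inf} e^(-6|t|) dt=2*integral_0^inf e^(-6t) dt=2/(2*3)=1/3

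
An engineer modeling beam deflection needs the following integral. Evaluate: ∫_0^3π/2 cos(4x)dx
Antiderivative: sin(4x)/4
Evaluate at bounds: [sin(4·3π/2)/4] - [sin(4·0)/4]
= ((0) - (0))/4 = 0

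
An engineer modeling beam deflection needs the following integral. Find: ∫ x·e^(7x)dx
Integration by parts: u = x, dv = e^(7x) dx
du = dx, v = e^(7x)/7
= x·e^(7x)/7 - ∫ e^(7x)/7 dx
= x·e^(7x)/7 - e^(7x)/49 + C

Answer: e^(7x)(x/7 - 1/49) + C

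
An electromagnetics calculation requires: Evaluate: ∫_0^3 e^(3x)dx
Antiderivative: (1/3)e^(3x)
Evaluate: (1/3)(e^9-1)

Answer: (e^9-1)/3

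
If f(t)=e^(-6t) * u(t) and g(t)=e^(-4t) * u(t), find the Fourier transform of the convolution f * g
By the convolution theorem: F{f * g} = F(omega) * G(omega)
F(omega) = 1/(6+j * omega), G(omega) = 1/(4+j * omega)
F{f * g} = 1/((6+j * omega)(4+j * omega))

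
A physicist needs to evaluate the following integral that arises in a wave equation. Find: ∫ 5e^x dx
Since d/dx[e^x]=+e^x, we get 5e^x+C

Answer: 5e^x+C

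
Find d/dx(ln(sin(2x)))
Chain rule: d/dx[ln(u)]=u'/u where u=sin(2x)
u'=2cos(2x)

Answer: (2cos(2x))/(sin(2x))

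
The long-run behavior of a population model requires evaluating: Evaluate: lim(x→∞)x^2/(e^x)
Apply L'Hôpital 2 times (∞/∞ each time):
Eventually get 2!/(e^x) → 0

Answer: 0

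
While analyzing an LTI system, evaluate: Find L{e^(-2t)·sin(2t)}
First shifting: L{e^(at)f(t)}=F(s-a)
L{sin(2t)}=2/(s² + 4)
Shift: 2/((s + 2)² + 4)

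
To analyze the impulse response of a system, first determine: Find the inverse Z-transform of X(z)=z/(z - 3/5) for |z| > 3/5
Standard pair: z/(z-a) <-> a^n*u[n] for causal signals
With a=3/5: x[n]=(3/5)^n*u[n]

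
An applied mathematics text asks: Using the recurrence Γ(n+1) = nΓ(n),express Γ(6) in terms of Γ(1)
Γ(6) = 5Γ(5) = 5·4Γ(4) = ... = 5!·Γ(1) = 120·Γ(1)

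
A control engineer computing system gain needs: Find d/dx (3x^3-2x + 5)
Power rule: d/dx(ax^n)=n·a·x^(n-1)
Term by term: 9·x^2 - 2

Answer: 9x^2 - 2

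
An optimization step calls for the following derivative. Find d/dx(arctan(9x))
d/dx[arctan(u)] = u'/(1 + u²), u = 9x, u' = 9

Answer: 9/(1 + 81x²)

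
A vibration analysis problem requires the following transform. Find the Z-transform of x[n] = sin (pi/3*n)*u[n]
Z{sin(w0 * n) * u[n]}=z * sin(w0)/(z^2 - 2z * cos(w0) + 1)
With w0=pi/3: X(z)=z * sin(pi/3)/(z^2 - 2z * cos(pi/3) + 1)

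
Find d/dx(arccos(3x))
d/dx[arccos(u)] = -u'/√(1-u²), u = 3x, u' = 3

Answer: -3/√(1-9x²)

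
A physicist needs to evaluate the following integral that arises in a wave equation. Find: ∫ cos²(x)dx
Using identity cos²(u)=(1+cos(2u))/2:
∫ (1+cos(2x))/2 dx=x/2+sin(2x)/4+C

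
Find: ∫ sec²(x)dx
Since d/dx[tan(x)]=sec²(x), integral=tan(x) + C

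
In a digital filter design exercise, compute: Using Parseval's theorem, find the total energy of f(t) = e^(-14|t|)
Parseval's theorem: E=integral |f(t)|^2 dt=(1/2pi) integral |F(omega)|^2 domega
E=integral_{-inf}^{inf} e^(-28|t|) dt=2*integral_0^inf e^(-28t) dt=2/(2*14)=1/14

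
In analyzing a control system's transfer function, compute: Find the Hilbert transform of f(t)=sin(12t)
The Hilbert transform shifts each frequency component by -pi/2.
H{sin(wt)} = -cos(wt)
With w = 12: H{sin(12t)} = -cos(12t)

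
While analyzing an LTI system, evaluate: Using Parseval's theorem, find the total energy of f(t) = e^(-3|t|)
Parseval's theorem: E=integral |f(t)|^2 dt=(1/2pi) integral |F(omega)|^2 domega
E=integral_{-inf}^{inf} e^(-6|t|) dt=2*integral_0^inf e^(-6t) dt=2/(2*3)=1/3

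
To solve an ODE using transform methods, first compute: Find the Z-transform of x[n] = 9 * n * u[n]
Z{n * u[n]}=z/(z-1)^2
By linearity: Z{9 * n * u[n]}=9z/(z-1)^2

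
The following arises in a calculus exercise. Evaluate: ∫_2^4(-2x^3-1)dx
Step 1: Find antiderivative F(x)=(-1/2)x^4 - x
Step 2: F(4) - F(2)=-132 - (-10)=-122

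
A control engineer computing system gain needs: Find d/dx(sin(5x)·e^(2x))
Product rule: (fg)' = f'g+fg'
f = sin(5x), f' = 5·cos(5x)
g = e^(2x), g' = 2·e^(2x)

Answer: 5·cos(5x)·e^(2x)+2·sin(5x)·e^(2x)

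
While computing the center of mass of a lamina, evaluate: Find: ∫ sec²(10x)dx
Since d/dx[tan(10x)]=10sec²(10x), integral=tan(10x)/10 + C

Answer: (1/10)tan(10x) + C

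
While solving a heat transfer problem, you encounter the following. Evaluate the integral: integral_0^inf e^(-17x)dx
integral_0^inf e^(-17x) dx = [-1/17*e^(-17x)]_0^inf
= 0 - (-1/17) = 1/17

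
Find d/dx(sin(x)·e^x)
Product rule: (fg)' = f'g + fg'
f = sin(x), f' = cos(x)
g = e^x, g' = e^x

Answer: cos(x)·e^x + sin(x)·e^x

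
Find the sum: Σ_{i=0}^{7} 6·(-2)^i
Geometric series: S=a(1 - r^n)/(1 - r)
a=6, r=-2, n=8
S=6(1-256)/3=-510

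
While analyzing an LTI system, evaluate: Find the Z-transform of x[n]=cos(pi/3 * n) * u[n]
Z{cos(w0*n)*u[n]} = z(z - cos(w0))/(z^2-2z*cos(w0)+1)
With w0 = pi/3: X(z) = z(z - cos(pi/3))/(z^2-2z*cos(pi/3)+1)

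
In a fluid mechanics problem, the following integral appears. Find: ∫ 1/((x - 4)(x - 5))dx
Partial fractions: 1/((x-4)(x-5))=A/(x-4) + B/(x-5)
A=-1, B=1
∫ [-1· 1/(x-4) + 1· 1/(x-5)] dx
=(1)[ln|x-5| - ln|x-4|] + C

Answer: ln|(x-5)/(x-4)| + C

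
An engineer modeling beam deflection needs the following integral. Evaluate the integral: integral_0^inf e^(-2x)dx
integral_0^inf e^(-2x) dx = [-1/2*e^(-2x)]_0^inf
= 0 - (-1/2) = 1/2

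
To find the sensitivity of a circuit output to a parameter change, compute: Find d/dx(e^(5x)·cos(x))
Product rule: (fg)'=f'g+fg'
f=e^(5x), f'=5·e^(5x)
g=cos(x), g'=-sin(x)

Answer: 5·e^(5x)·cos(x) - e^(5x)·sin(x)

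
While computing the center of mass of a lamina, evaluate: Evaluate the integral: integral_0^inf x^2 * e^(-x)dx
This is a Gamma integral. Substitute u=1x:
integral_0^inf x^2 * e^(-x) dx=(1/1^3) integral_0^inf u^2 * e^(-u) du
=Gamma(3)/1^3=2!/1^3=2/1

Answer: 2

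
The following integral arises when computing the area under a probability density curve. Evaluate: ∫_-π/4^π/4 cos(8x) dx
Antiderivative: sin(8x)/8
Evaluate at bounds: [sin(8·π/4)/8] - [sin(8·-π/4)/8]
=((0) - (0))/8=0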